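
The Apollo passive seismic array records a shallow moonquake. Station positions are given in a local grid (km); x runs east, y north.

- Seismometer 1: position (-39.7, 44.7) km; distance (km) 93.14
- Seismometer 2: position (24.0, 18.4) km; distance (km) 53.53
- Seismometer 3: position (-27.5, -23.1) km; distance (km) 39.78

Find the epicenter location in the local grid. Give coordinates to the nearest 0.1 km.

(10.9, -33.5)

Circle about each station: (x + 39.7)² + (y − 44.7)² = 93.14²; (x − 24.0)² + (y − 18.4)² = 53.53²; (x + 27.5)² + (y + 23.1)² = 39.78².
Subtracting pairs of circle equations eliminates x²+y² and gives linear equations (the radical axes):
127.4 x − 52.6 y = 3149.98
24.4 x − 135.6 y = 4808.29
Solving the 2×2 system: x ≈ 10.9, y ≈ -33.5 km.
Check against Seismometer 1 (with the unrounded x, y): √((x + 39.7)²+(y − 44.7)²) = 93.14 ≈ 93.14 km. ✓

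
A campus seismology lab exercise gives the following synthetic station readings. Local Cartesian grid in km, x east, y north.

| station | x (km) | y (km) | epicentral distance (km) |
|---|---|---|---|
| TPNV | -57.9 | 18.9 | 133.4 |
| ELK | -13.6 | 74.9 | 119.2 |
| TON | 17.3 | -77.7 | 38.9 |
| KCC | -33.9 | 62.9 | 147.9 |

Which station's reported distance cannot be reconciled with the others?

ELK

Solve using three stations at a time. Using TPNV, TON, KCC (subtract circle equations pairwise → linear system) gives (x, y) ≈ (50.9, -58.3).
Distances from that point to each station vs reported:
  TPNV: calculated 133.4 vs reported 133.4 → residual 0.0 km
  ELK: calculated 148.0 vs reported 119.2 → residual 28.8 km
  TON: calculated 38.8 vs reported 38.9 → residual 0.1 km
  KCC: calculated 147.9 vs reported 147.9 → residual 0.0 km
TPNV, TON, KCC are mutually consistent (residuals ≈ 0); ELK is off by 28.8 km.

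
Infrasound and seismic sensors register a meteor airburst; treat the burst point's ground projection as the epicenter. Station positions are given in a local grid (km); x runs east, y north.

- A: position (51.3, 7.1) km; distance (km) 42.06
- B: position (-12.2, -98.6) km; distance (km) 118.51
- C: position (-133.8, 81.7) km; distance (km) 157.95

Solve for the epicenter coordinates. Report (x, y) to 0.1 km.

Circle about each station: (x − 51.3)² + (y − 7.1)² = 42.06²; (x + 12.2)² + (y + 98.6)² = 118.51²; (x + 133.8)² + (y − 81.7)² = 157.95².
Subtracting the A equation from the B and C equations removes the quadratic terms:
-127.0 x − 211.4 y = -5086.88
-370.2 x + 149.2 y = -1283.93
Solving the 2×2 system: x ≈ 10.6, y ≈ 17.7 km.

(10.6, 17.7)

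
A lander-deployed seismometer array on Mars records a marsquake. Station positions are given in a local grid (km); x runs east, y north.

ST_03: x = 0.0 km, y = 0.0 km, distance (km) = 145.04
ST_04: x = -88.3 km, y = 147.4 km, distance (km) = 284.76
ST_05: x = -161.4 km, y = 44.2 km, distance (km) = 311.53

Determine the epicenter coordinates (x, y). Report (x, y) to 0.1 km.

(144.0, -17.3)

Circle about each station: x² + y² = 145.04²; (x + 88.3)² + (y − 147.4)² = 284.76²; (x + 161.4)² + (y − 44.2)² = 311.53².
Subtracting pairs of circle equations eliminates x²+y² and gives linear equations (the radical axes):
-176.6 x + 294.8 y = -30528.01
-322.8 x + 88.4 y = -48010.74
Solving the 2×2 system: x ≈ 144.0, y ≈ -17.3 km.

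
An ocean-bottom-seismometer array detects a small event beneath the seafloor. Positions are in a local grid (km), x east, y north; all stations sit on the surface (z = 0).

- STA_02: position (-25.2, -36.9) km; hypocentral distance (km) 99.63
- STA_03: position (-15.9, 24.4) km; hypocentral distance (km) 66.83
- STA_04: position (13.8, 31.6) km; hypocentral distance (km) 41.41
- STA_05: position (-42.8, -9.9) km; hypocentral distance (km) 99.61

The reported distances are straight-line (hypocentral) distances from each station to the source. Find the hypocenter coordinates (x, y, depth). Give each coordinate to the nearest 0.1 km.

Each station gives a sphere (x−x_i)² + (y−y_i)² + z² = d_i² (stations at z=0).
Subtracting the STA_02 sphere from STA_03 and STA_04: z² cancels, leaving linear equations in x and y:
18.6 x + 122.6 y = 4311.41
78.0 x + 137.0 y = 7403.70
Solving: x ≈ 45.196, y ≈ 28.310 km (keep extra digits for the depth step; rounded: 45.2, 28.3).
Then from the STA_02 sphere: z² = 99.63² − (x + 25.2)² − (y + 36.9)² with x = 45.196, y = 28.310, so z ≈ 26.799 ≈ 26.8 km.
Check against STA_05 (with the unrounded solution): distance 99.61 ≈ 99.61 km. ✓

(45.2, 28.3, 26.8)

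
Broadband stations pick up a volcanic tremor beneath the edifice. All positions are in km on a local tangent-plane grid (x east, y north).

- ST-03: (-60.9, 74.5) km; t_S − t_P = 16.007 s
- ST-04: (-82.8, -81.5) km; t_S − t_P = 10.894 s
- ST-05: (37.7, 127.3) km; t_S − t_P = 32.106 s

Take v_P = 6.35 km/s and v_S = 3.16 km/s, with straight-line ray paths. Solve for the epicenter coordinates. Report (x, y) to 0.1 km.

Distance from S−P lag: d = Δt · v_P v_S / (v_P − v_S) = Δt · (6.35·3.16)/(6.35−3.16) ≈ 6.2903·Δt.
So d_ST-03 = 100.69, d_ST-04 = 68.53, d_ST-05 = 201.96 km.
Circle about each station: (x + 60.9)² + (y − 74.5)² = 100.69²; (x + 82.8)² + (y + 81.5)² = 68.53²; (x − 37.7)² + (y − 127.3)² = 201.96².
Subtracting pairs of circle equations eliminates x²+y² and gives linear equations (the radical axes):
-43.8 x − 312.0 y = 9681.15
197.2 x + 105.6 y = -22281.85
Solving the 2×2 system: x ≈ -104.2, y ≈ -16.4 km.
Check against ST-03 (with the unrounded x, y): √((x + 60.9)²+(y − 74.5)²) = 100.69 ≈ 100.69 km. ✓

x ≈ -104.2 km, y ≈ -16.4 km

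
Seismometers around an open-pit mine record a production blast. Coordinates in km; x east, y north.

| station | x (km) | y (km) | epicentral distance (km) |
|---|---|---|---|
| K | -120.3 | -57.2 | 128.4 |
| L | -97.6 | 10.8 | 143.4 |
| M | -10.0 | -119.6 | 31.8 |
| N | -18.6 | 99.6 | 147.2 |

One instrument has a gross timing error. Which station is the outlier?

N

Solve using three stations at a time. Using K, L, M (subtract circle equations pairwise → linear system) gives (x, y) ≈ (3.7, -90.8).
Distances from that point to each station vs reported:
  K: calculated 128.4 vs reported 128.4 → residual 0.0 km
  L: calculated 143.4 vs reported 143.4 → residual 0.0 km
  M: calculated 31.9 vs reported 31.8 → residual 0.1 km
  N: calculated 191.7 vs reported 147.2 → residual 44.5 km
K, L, M are mutually consistent (residuals ≈ 0); N is off by 44.5 km.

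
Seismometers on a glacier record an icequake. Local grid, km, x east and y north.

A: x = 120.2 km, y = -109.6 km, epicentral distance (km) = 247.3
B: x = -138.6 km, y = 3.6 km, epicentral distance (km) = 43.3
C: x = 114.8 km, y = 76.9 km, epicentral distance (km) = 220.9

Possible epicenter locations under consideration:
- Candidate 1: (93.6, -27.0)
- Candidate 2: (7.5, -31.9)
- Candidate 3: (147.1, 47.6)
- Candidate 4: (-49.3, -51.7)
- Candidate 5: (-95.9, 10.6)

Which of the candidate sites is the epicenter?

For each candidate, compare |candidate − station| to the reported distance:
Candidate 1: residuals A 160.5, B 190.9, C 114.9 → max 190.9 km
Candidate 2: residuals A 110.4, B 107.1, C 68.1 → max 110.4 km
Candidate 3: residuals A 87.8, B 245.8, C 177.3 → max 245.8 km
Candidate 4: residuals A 68.2, B 61.7, C 12.4 → max 68.2 km
Candidate 5: residuals A 0.0, B 0.0, C 0.0 → max 0.0 km
Only Candidate 5 has all residuals ≈ 0.

Candidate 5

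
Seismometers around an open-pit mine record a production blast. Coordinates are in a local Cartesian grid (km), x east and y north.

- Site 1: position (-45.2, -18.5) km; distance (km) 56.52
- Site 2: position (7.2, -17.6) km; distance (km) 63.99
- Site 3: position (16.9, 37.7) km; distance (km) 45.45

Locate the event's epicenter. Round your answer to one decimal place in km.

-28.5 km east, 35.5 km north

Circle about each station: (x + 45.2)² + (y + 18.5)² = 56.52²; (x − 7.2)² + (y + 17.6)² = 63.99²; (x − 16.9)² + (y − 37.7)² = 45.45².
Subtracting the Site 1 equation from the Site 2 and Site 3 equations removes the quadratic terms:
104.8 x + 1.8 y = -2923.90
124.2 x + 112.4 y = 450.42
Solving the 2×2 system: x ≈ -28.5, y ≈ 35.5 km.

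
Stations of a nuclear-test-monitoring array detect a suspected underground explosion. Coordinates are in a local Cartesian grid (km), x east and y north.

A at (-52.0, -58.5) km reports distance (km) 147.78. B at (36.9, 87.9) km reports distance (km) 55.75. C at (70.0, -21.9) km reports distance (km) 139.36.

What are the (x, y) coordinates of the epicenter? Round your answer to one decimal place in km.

x ≈ -18.8 km, y ≈ 85.5 km

Circle about each station: (x + 52.0)² + (y + 58.5)² = 147.78²; (x − 36.9)² + (y − 87.9)² = 55.75²; (x − 70.0)² + (y + 21.9)² = 139.36².
Subtracting the A equation from the B and C equations removes the quadratic terms:
177.8 x + 292.8 y = 21692.64
244.0 x + 73.2 y = 1671.08
Solving the 2×2 system: x ≈ -18.8, y ≈ 85.5 km.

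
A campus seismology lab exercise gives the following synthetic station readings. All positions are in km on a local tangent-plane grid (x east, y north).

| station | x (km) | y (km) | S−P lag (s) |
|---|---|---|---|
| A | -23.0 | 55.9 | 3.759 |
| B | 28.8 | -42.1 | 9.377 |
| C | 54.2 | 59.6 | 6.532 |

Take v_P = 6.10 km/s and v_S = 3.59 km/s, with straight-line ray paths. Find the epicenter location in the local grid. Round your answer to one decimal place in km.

Distance from S−P lag: d = Δt · v_P v_S / (v_P − v_S) = Δt · (6.10·3.59)/(6.10−3.59) ≈ 8.7247·Δt.
So d_A = 32.80, d_B = 81.81, d_C = 56.99 km.
Circle about each station: (x + 23.0)² + (y − 55.9)² = 32.80²; (x − 28.8)² + (y + 42.1)² = 81.81²; (x − 54.2)² + (y − 59.6)² = 56.99².
Subtracting pairs of circle equations eliminates x²+y² and gives linear equations (the radical axes):
103.6 x − 196.0 y = -6669.00
154.4 x + 7.4 y = 663.97
Solving the 2×2 system: x ≈ 2.6, y ≈ 35.4 km.
Check against A (with the unrounded x, y): √((x + 23.0)²+(y − 55.9)²) = 32.80 ≈ 32.80 km. ✓

x ≈ 2.6 km, y ≈ 35.4 km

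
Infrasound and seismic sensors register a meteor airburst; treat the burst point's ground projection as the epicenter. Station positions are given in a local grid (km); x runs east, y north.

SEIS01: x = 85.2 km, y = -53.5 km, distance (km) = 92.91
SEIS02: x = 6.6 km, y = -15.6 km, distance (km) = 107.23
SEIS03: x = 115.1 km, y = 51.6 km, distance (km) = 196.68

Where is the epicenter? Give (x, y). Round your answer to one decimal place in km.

22.1 km east, -121.7 km north

Circle about each station: (x − 85.2)² + (y + 53.5)² = 92.91²; (x − 6.6)² + (y + 15.6)² = 107.23²; (x − 115.1)² + (y − 51.6)² = 196.68².
Subtracting the SEIS01 equation from the SEIS02 and SEIS03 equations removes the quadratic terms:
-157.2 x + 75.8 y = -12700.37
59.8 x + 210.2 y = -24261.47
Solving the 2×2 system: x ≈ 22.1, y ≈ -121.7 km.
Check against SEIS01 (with the unrounded x, y): √((x − 85.2)²+(y + 53.5)²) = 92.92 ≈ 92.91 km. ✓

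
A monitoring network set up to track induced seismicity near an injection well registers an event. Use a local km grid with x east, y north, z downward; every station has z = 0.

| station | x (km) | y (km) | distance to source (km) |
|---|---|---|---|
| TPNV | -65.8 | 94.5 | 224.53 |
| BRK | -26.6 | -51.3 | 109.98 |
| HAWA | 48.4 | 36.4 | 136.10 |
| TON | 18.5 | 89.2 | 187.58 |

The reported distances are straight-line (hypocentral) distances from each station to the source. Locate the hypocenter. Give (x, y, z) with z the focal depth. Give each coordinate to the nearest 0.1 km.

Each station gives a sphere (x−x_i)² + (y−y_i)² + z² = d_i² (stations at z=0).
Subtracting the TPNV sphere from BRK and HAWA: z² cancels, leaving linear equations in x and y:
78.4 x − 291.6 y = 28397.48
228.4 x − 116.2 y = 22298.14
Solving: x ≈ 55.701, y ≈ -82.409 km (keep extra digits for the depth step; rounded: 55.7, -82.4).
Then from the TPNV sphere: z² = 224.53² − (x + 65.8)² − (y − 94.5)² with x = 55.701, y = -82.409, so z ≈ 65.988 ≈ 66.0 km.

x ≈ 55.7 km, y ≈ -82.4 km, depth ≈ 66.0 km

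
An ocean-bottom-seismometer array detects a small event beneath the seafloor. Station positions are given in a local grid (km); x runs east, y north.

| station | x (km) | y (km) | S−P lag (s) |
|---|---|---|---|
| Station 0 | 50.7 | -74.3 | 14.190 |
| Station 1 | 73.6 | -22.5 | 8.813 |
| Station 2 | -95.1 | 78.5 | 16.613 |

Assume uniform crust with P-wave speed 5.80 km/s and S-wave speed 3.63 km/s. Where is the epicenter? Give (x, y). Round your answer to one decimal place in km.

Distance from S−P lag: d = Δt · v_P v_S / (v_P − v_S) = Δt · (5.80·3.63)/(5.80−3.63) ≈ 9.7023·Δt.
So d_Station 0 = 137.68, d_Station 1 = 85.51, d_Station 2 = 161.18 km.
Circle about each station: (x − 50.7)² + (y + 74.3)² = 137.68²; (x − 73.6)² + (y + 22.5)² = 85.51²; (x + 95.1)² + (y − 78.5)² = 161.18².
Subtracting pairs of circle equations eliminates x²+y² and gives linear equations (the radical axes):
45.8 x + 103.6 y = 9476.05
-291.6 x + 305.6 y = 92.07
Solving the 2×2 system: x ≈ 65.3, y ≈ 62.6 km.
Check against Station 0 (with the unrounded x, y): √((x − 50.7)²+(y + 74.3)²) = 137.68 ≈ 137.68 km. ✓

(65.3, 62.6)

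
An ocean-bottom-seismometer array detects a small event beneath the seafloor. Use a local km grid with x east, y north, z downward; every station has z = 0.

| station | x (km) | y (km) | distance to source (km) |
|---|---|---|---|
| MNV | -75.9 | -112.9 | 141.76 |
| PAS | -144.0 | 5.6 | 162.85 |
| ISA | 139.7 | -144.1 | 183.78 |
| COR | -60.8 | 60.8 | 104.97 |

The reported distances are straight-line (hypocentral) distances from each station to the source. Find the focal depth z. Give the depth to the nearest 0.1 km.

Each station gives a sphere (x−x_i)² + (y−y_i)² + z² = d_i² (stations at z=0).
Subtracting the MNV sphere from PAS and ISA: z² cancels, leaving linear equations in x and y:
-136.2 x + 237.0 y = -4164.08
431.2 x − 62.4 y = 8094.49
Solving: x ≈ 17.702, y ≈ -7.397 km (keep extra digits for the depth step; rounded: 17.7, -7.4).
Then from the MNV sphere: z² = 141.76² − (x + 75.9)² − (y + 112.9)² with x = 17.702, y = -7.397, so z ≈ 14.272 ≈ 14.3 km.

z ≈ 14.3 km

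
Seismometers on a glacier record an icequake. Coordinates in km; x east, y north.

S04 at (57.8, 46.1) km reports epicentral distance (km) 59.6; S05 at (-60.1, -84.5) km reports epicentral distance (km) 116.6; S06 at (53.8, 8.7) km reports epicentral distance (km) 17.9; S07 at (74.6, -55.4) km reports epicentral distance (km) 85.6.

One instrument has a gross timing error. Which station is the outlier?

Solve using three stations at a time. Using S04, S05, S07 (subtract circle equations pairwise → linear system) gives (x, y) ≈ (14.3, 5.3).
Distances from that point to each station vs reported:
  S04: calculated 59.6 vs reported 59.6 → residual 0.0 km
  S05: calculated 116.6 vs reported 116.6 → residual 0.0 km
  S06: calculated 39.7 vs reported 17.9 → residual 21.8 km
  S07: calculated 85.6 vs reported 85.6 → residual 0.0 km
S04, S05, S07 are mutually consistent (residuals ≈ 0); S06 is off by 21.8 km.

S06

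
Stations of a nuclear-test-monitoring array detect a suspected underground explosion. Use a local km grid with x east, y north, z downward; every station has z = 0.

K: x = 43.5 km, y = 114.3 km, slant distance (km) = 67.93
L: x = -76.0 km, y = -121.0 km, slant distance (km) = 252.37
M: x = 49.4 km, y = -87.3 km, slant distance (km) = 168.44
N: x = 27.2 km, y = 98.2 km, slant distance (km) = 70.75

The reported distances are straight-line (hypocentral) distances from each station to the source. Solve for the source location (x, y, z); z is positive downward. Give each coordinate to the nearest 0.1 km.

Each station gives a sphere (x−x_i)² + (y−y_i)² + z² = d_i² (stations at z=0).
Subtracting the K sphere from L and M: z² cancels, leaving linear equations in x and y:
-239.0 x − 470.6 y = -53615.87
11.8 x − 403.2 y = -28652.64
Solving: x ≈ 79.809, y ≈ 73.399 km (keep extra digits for the depth step; rounded: 79.8, 73.4).
Then from the K sphere: z² = 67.93² − (x − 43.5)² − (y − 114.3)² with x = 79.809, y = 73.399, so z ≈ 40.290 ≈ 40.3 km.

(79.8, 73.4, 40.3)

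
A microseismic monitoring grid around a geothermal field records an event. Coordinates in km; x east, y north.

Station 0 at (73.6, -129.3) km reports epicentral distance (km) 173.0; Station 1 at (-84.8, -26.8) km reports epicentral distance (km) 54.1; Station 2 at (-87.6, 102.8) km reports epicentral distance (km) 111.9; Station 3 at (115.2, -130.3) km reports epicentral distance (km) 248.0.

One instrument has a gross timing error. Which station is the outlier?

Station 3

Solve using three stations at a time. Using Station 0, Station 1, Station 2 (subtract circle equations pairwise → linear system) gives (x, y) ≈ (-39.0, 2.0).
Distances from that point to each station vs reported:
  Station 0: calculated 173.0 vs reported 173.0 → residual 0.0 km
  Station 1: calculated 54.1 vs reported 54.1 → residual 0.0 km
  Station 2: calculated 111.9 vs reported 111.9 → residual 0.0 km
  Station 3: calculated 203.2 vs reported 248.0 → residual 44.8 km
Station 0, Station 1, Station 2 are mutually consistent (residuals ≈ 0); Station 3 is off by 44.8 km.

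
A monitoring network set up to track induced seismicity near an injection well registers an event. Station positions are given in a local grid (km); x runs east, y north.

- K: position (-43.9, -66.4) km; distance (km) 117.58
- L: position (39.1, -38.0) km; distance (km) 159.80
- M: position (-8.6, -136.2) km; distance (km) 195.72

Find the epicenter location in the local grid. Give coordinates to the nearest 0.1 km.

x ≈ -102.9 km, y ≈ 35.3 km

Circle about each station: (x + 43.9)² + (y + 66.4)² = 117.58²; (x − 39.1)² + (y + 38.0)² = 159.80²; (x + 8.6)² + (y + 136.2)² = 195.72².
Subtracting the K equation from the L and M equations removes the quadratic terms:
166.0 x + 56.8 y = -15074.34
70.6 x − 139.6 y = -12193.03
Solving the 2×2 system: x ≈ -102.9, y ≈ 35.3 km.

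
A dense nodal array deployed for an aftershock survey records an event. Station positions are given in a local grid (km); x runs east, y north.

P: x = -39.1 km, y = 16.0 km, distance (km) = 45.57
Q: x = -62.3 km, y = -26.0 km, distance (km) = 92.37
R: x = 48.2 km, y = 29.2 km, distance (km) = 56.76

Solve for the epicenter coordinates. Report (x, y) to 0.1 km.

(-5.7, 47.0)

Circle about each station: (x + 39.1)² + (y − 16.0)² = 45.57²; (x + 62.3)² + (y + 26.0)² = 92.37²; (x − 48.2)² + (y − 29.2)² = 56.76².
Subtracting pairs of circle equations eliminates x²+y² and gives linear equations (the radical axes):
-46.4 x − 84.0 y = -3683.11
174.6 x + 26.4 y = 246.00
Solving the 2×2 system: x ≈ -5.7, y ≈ 47.0 km.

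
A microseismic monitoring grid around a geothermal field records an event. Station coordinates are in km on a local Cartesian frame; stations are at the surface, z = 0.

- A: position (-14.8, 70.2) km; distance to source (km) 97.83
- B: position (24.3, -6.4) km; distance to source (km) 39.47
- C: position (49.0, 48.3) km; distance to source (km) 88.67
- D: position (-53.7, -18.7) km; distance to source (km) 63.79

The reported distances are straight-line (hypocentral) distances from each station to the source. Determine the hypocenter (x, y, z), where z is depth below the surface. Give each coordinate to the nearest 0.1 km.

(2.8, -21.4, 29.5)

Each station gives a sphere (x−x_i)² + (y−y_i)² + z² = d_i² (stations at z=0).
Subtracting the A sphere from B and C: z² cancels, leaving linear equations in x and y:
78.2 x − 153.2 y = 3497.20
127.6 x − 43.8 y = 1295.15
Solving: x ≈ 2.806, y ≈ -21.395 km (keep extra digits for the depth step; rounded: 2.8, -21.4).
Then from the A sphere: z² = 97.83² − (x + 14.8)² − (y − 70.2)² with x = 2.806, y = -21.395, so z ≈ 29.514 ≈ 29.5 km.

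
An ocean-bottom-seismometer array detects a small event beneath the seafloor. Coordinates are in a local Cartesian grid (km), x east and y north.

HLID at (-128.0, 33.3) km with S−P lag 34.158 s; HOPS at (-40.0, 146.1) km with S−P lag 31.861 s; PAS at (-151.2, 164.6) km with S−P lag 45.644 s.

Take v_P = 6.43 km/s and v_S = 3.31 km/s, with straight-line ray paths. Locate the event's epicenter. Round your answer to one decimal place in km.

Distance from S−P lag: d = Δt · v_P v_S / (v_P − v_S) = Δt · (6.43·3.31)/(6.43−3.31) ≈ 6.8216·Δt.
So d_HLID = 233.01, d_HOPS = 217.34, d_PAS = 311.36 km.
Circle about each station: (x + 128.0)² + (y − 33.3)² = 233.01²; (x + 40.0)² + (y − 146.1)² = 217.34²; (x + 151.2)² + (y − 164.6)² = 311.36².
Subtracting pairs of circle equations eliminates x²+y² and gives linear equations (the radical axes):
176.0 x + 225.6 y = 12509.30
-46.4 x + 262.6 y = -10189.68
Solving the 2×2 system: x ≈ 98.5, y ≈ -21.4 km.

98.5 km east, -21.4 km north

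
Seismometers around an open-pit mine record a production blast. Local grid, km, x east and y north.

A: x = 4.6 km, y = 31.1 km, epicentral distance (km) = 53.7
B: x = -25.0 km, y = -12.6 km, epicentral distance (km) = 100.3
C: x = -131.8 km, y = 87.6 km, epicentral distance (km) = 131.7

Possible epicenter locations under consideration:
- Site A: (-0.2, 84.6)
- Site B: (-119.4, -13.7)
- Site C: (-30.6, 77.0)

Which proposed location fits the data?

Site A

For each candidate, compare |candidate − station| to the reported distance:
Site A: residuals A 0.0, B 0.0, C 0.1 → max 0.1 km
Site B: residuals A 78.1, B 5.9, C 29.6 → max 78.1 km
Site C: residuals A 4.1, B 10.5, C 29.9 → max 29.9 km
Only Site A has all residuals ≈ 0.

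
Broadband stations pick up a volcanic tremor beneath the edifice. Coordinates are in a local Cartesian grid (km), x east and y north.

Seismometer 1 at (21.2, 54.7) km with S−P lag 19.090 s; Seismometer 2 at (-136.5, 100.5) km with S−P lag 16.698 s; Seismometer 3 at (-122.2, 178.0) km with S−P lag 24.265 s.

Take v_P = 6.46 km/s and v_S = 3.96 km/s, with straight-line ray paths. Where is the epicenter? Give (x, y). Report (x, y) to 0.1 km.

Distance from S−P lag: d = Δt · v_P v_S / (v_P − v_S) = Δt · (6.46·3.96)/(6.46−3.96) ≈ 10.2326·Δt.
So d_Seismometer 1 = 195.34, d_Seismometer 2 = 170.86, d_Seismometer 3 = 248.30 km.
Circle about each station: (x − 21.2)² + (y − 54.7)² = 195.34²; (x + 136.5)² + (y − 100.5)² = 170.86²; (x + 122.2)² + (y − 178.0)² = 248.30².
Subtracting pairs of circle equations eliminates x²+y² and gives linear equations (the radical axes):
-315.4 x + 91.6 y = 34255.55
-286.8 x + 246.6 y = 19680.14
Solving the 2×2 system: x ≈ -129.0, y ≈ -70.2 km.

(-129.0, -70.2)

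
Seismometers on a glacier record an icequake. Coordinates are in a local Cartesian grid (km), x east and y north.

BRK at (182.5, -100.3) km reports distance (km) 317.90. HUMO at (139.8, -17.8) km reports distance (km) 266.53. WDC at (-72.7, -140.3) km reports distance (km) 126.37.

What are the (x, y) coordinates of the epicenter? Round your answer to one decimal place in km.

(-126.6, -26.0)

Circle about each station: (x − 182.5)² + (y + 100.3)² = 317.90²; (x − 139.8)² + (y + 17.8)² = 266.53²; (x + 72.7)² + (y + 140.3)² = 126.37².
Subtracting pairs of circle equations eliminates x²+y² and gives linear equations (the radical axes):
-85.4 x + 165.0 y = 6516.71
-510.4 x − 80.0 y = 66694.07
Solving the 2×2 system: x ≈ -126.6, y ≈ -26.0 km.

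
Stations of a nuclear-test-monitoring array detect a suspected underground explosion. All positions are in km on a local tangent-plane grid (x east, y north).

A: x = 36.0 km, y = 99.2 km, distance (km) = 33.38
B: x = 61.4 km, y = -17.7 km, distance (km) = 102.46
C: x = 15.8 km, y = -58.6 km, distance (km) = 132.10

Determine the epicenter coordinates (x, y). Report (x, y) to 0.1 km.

x ≈ 14.7 km, y ≈ 73.5 km

Circle about each station: (x − 36.0)² + (y − 99.2)² = 33.38²; (x − 61.4)² + (y + 17.7)² = 102.46²; (x − 15.8)² + (y + 58.6)² = 132.10².
Subtracting the A equation from the B and C equations removes the quadratic terms:
50.8 x − 233.8 y = -16437.22
-40.4 x − 315.6 y = -23789.23
Solving the 2×2 system: x ≈ 14.7, y ≈ 73.5 km.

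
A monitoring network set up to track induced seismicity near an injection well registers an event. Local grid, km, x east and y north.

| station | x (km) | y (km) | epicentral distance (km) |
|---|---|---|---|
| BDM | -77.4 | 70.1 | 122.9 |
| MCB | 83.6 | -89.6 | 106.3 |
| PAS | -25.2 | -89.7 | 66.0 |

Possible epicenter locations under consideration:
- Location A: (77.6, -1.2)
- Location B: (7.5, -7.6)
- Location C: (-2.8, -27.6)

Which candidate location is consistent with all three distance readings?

For each candidate, compare |candidate − station| to the reported distance:
Location A: residuals BDM 47.7, MCB 17.7, PAS 69.6 → max 69.6 km
Location B: residuals BDM 7.8, MCB 5.6, PAS 22.4 → max 22.4 km
Location C: residuals BDM 0.0, MCB 0.0, PAS 0.0 → max 0.0 km
Only Location C has all residuals ≈ 0.

Location C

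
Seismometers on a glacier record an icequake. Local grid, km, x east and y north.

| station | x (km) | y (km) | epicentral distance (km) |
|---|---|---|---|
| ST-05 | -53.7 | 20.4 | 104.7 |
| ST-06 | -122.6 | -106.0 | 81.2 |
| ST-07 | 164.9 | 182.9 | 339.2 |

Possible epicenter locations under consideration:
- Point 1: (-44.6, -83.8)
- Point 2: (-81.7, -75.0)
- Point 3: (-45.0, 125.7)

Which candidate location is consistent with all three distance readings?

Point 1

For each candidate, compare |candidate − station| to the reported distance:
Point 1: residuals ST-05 0.1, ST-06 0.1, ST-07 0.1 → max 0.1 km
Point 2: residuals ST-05 5.3, ST-06 29.9, ST-07 17.6 → max 29.9 km
Point 3: residuals ST-05 1.0, ST-06 163.1, ST-07 121.6 → max 163.1 km
Only Point 1 has all residuals ≈ 0.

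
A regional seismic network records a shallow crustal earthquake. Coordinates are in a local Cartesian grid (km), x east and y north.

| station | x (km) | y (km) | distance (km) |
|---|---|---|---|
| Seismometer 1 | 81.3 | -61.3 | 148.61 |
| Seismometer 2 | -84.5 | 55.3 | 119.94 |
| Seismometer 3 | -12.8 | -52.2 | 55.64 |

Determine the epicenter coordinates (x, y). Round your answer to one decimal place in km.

Circle about each station: (x − 81.3)² + (y + 61.3)² = 148.61²; (x + 84.5)² + (y − 55.3)² = 119.94²; (x + 12.8)² + (y + 52.2)² = 55.64².
Subtracting the Seismometer 1 equation from the Seismometer 2 and Seismometer 3 equations removes the quadratic terms:
-331.6 x + 233.2 y = 7530.29
-188.2 x + 18.2 y = 11510.42
Solving the 2×2 system: x ≈ -67.3, y ≈ -63.4 km.

-67.3 km east, -63.4 km north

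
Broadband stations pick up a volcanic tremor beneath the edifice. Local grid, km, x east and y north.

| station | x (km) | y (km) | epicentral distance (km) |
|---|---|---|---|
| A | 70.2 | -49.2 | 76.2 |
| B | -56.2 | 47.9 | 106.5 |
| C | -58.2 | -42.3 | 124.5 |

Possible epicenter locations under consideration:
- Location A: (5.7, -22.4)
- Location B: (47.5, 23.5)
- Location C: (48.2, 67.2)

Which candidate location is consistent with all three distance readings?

For each candidate, compare |candidate − station| to the reported distance:
Location A: residuals A 6.4, B 12.8, C 57.6 → max 57.6 km
Location B: residuals A 0.0, B 0.0, C 0.0 → max 0.0 km
Location C: residuals A 42.3, B 0.3, C 28.2 → max 42.3 km
Only Location B has all residuals ≈ 0.

Location B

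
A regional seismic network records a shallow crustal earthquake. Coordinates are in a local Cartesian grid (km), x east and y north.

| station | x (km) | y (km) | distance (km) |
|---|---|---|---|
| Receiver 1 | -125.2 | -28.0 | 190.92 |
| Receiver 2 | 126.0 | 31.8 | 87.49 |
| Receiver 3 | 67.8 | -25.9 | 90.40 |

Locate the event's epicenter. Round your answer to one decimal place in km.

Circle about each station: (x + 125.2)² + (y + 28.0)² = 190.92²; (x − 126.0)² + (y − 31.8)² = 87.49²; (x − 67.8)² + (y + 25.9)² = 90.40².
Subtracting the Receiver 1 equation from the Receiver 2 and Receiver 3 equations removes the quadratic terms:
502.4 x + 119.6 y = 29224.15
386.0 x + 4.2 y = 17086.90
Solving the 2×2 system: x ≈ 43.6, y ≈ 61.2 km.
Check against Receiver 1 (with the unrounded x, y): √((x + 125.2)²+(y + 28.0)²) = 190.92 ≈ 190.92 km. ✓

43.6 km east, 61.2 km north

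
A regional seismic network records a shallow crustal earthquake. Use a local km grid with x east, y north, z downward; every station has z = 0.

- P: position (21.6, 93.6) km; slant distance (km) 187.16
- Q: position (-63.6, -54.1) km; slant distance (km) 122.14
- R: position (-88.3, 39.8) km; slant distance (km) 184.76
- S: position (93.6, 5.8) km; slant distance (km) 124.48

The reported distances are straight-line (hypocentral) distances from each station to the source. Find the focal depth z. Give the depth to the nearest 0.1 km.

depth ≈ 67.7 km

Each station gives a sphere (x−x_i)² + (y−y_i)² + z² = d_i² (stations at z=0).
Subtracting the P sphere from Q and R: z² cancels, leaving linear equations in x and y:
-170.4 x − 295.4 y = 17854.94
-219.8 x − 107.6 y = 1046.02
Solving: x ≈ 34.601, y ≈ -80.403 km (keep extra digits for the depth step; rounded: 34.6, -80.4).
Then from the P sphere: z² = 187.16² − (x − 21.6)² − (y − 93.6)² with x = 34.601, y = -80.403, so z ≈ 67.696 ≈ 67.7 km.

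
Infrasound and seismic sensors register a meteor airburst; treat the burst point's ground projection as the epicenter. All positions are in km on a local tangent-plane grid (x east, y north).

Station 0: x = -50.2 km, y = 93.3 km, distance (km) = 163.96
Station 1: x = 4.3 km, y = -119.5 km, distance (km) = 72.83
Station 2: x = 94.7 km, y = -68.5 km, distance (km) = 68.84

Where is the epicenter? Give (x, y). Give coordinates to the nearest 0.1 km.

28.2 km east, -50.7 km north

Circle about each station: (x + 50.2)² + (y − 93.3)² = 163.96²; (x − 4.3)² + (y + 119.5)² = 72.83²; (x − 94.7)² + (y + 68.5)² = 68.84².
Subtracting the Station 0 equation from the Station 1 and Station 2 equations removes the quadratic terms:
109.0 x − 425.6 y = 24652.48
289.8 x − 323.6 y = 24579.35
Solving the 2×2 system: x ≈ 28.2, y ≈ -50.7 km.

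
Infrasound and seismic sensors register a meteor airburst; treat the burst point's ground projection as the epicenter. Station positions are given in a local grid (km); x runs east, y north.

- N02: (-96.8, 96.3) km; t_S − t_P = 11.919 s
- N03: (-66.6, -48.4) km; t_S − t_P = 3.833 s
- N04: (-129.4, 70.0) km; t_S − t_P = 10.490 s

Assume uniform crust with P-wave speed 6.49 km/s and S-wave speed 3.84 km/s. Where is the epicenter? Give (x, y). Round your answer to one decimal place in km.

-78.0 km east, -14.2 km north

Distance from S−P lag: d = Δt · v_P v_S / (v_P − v_S) = Δt · (6.49·3.84)/(6.49−3.84) ≈ 9.4044·Δt.
So d_N02 = 112.09, d_N03 = 36.05, d_N04 = 98.65 km.
Circle about each station: (x + 96.8)² + (y − 96.3)² = 112.09²; (x + 66.6)² + (y + 48.4)² = 36.05²; (x + 129.4)² + (y − 70.0)² = 98.65².
Subtracting the N02 equation from the N03 and N04 equations removes the quadratic terms:
60.4 x − 289.4 y = -601.24
-65.2 x − 52.6 y = 5832.78
Solving the 2×2 system: x ≈ -78.0, y ≈ -14.2 km.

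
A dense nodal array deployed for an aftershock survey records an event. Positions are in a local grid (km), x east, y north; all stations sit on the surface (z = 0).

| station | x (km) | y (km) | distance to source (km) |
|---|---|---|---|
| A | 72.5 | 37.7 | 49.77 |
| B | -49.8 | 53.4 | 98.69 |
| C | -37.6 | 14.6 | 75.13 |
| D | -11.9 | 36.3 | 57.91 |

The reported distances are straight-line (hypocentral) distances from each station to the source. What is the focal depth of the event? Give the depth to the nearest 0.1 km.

depth ≈ 12.6 km

Each station gives a sphere (x−x_i)² + (y−y_i)² + z² = d_i² (stations at z=0).
Subtracting the A sphere from B and C: z² cancels, leaving linear equations in x and y:
-244.6 x + 31.4 y = -8608.60
-220.2 x − 46.2 y = -8218.08
Solving: x ≈ 36.002, y ≈ 6.288 km (keep extra digits for the depth step; rounded: 36.0, 6.3).
Then from the A sphere: z² = 49.77² − (x − 72.5)² − (y − 37.7)² with x = 36.002, y = 6.288, so z ≈ 12.579 ≈ 12.6 km.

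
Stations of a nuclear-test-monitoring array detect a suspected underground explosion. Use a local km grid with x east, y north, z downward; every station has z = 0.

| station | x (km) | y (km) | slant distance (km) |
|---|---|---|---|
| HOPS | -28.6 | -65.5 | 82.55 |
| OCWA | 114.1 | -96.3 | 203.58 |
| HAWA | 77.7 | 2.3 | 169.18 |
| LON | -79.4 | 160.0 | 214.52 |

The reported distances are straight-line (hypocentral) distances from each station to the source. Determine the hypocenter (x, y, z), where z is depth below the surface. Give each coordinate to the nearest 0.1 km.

(-70.5, -43.4, 67.6)

Each station gives a sphere (x−x_i)² + (y−y_i)² + z² = d_i² (stations at z=0).
Subtracting the HOPS sphere from OCWA and HAWA: z² cancels, leaving linear equations in x and y:
285.4 x − 61.6 y = -17446.02
212.6 x + 135.6 y = -20873.00
Solving: x ≈ -70.496, y ≈ -43.403 km (keep extra digits for the depth step; rounded: -70.5, -43.4).
Then from the HOPS sphere: z² = 82.55² − (x + 28.6)² − (y + 65.5)² with x = -70.496, y = -43.403, so z ≈ 67.609 ≈ 67.6 km.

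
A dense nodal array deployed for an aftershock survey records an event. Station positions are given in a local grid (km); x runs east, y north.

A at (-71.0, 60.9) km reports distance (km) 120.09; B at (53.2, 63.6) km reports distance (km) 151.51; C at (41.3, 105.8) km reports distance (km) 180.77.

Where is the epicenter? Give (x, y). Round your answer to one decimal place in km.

Circle about each station: (x + 71.0)² + (y − 60.9)² = 120.09²; (x − 53.2)² + (y − 63.6)² = 151.51²; (x − 41.3)² + (y − 105.8)² = 180.77².
Subtracting pairs of circle equations eliminates x²+y² and gives linear equations (the radical axes):
248.4 x + 5.4 y = -10408.28
224.6 x + 89.8 y = -14106.66
Solving the 2×2 system: x ≈ -40.7, y ≈ -55.3 km.
Check against A (with the unrounded x, y): √((x + 71.0)²+(y − 60.9)²) = 120.08 ≈ 120.09 km. ✓

(-40.7, -55.3)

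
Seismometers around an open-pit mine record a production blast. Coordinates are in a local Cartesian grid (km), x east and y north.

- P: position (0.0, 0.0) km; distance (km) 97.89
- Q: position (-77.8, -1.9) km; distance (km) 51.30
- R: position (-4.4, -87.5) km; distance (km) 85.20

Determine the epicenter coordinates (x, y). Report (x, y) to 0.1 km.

Circle about each station: x² + y² = 97.89²; (x + 77.8)² + (y + 1.9)² = 51.30²; (x + 4.4)² + (y + 87.5)² = 85.20².
Subtracting pairs of circle equations eliminates x²+y² and gives linear equations (the radical axes):
-155.6 x − 3.8 y = 13007.21
-8.8 x − 175.0 y = 9999.02
Solving the 2×2 system: x ≈ -82.3, y ≈ -53.0 km.
Check against P (with the unrounded x, y): √(x²+y²) = 97.89 ≈ 97.89 km. ✓

-82.3 km east, -53.0 km north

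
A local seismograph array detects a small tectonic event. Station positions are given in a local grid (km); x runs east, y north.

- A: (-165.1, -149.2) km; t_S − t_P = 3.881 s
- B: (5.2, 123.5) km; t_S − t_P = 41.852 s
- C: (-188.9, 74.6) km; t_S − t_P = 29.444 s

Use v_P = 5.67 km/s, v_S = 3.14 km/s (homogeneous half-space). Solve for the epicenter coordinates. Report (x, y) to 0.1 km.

Distance from S−P lag: d = Δt · v_P v_S / (v_P − v_S) = Δt · (5.67·3.14)/(5.67−3.14) ≈ 7.0371·Δt.
So d_A = 27.31, d_B = 294.52, d_C = 207.20 km.
Circle about each station: (x + 165.1)² + (y + 149.2)² = 27.31²; (x − 5.2)² + (y − 123.5)² = 294.52²; (x + 188.9)² + (y − 74.6)² = 207.20².
Subtracting the A equation from the B and C equations removes the quadratic terms:
340.6 x + 545.4 y = -120235.55
-47.6 x + 447.6 y = -50456.28
Solving the 2×2 system: x ≈ -147.4, y ≈ -128.4 km.
Check against A (with the unrounded x, y): √((x + 165.1)²+(y + 149.2)²) = 27.31 ≈ 27.31 km. ✓

x ≈ -147.4 km, y ≈ -128.4 km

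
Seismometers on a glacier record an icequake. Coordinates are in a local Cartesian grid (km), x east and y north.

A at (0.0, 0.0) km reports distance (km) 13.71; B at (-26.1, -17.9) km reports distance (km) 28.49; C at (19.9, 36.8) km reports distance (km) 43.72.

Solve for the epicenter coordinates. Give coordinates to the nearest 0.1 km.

(-11.9, 6.8)

Circle about each station: x² + y² = 13.71²; (x + 26.1)² + (y + 17.9)² = 28.49²; (x − 19.9)² + (y − 36.8)² = 43.72².
Subtracting the A equation from the B and C equations removes the quadratic terms:
-52.2 x − 35.8 y = 377.90
39.8 x + 73.6 y = 26.78
Solving the 2×2 system: x ≈ -11.9, y ≈ 6.8 km.
Check against A (with the unrounded x, y): √(x²+y²) = 13.71 ≈ 13.71 km. ✓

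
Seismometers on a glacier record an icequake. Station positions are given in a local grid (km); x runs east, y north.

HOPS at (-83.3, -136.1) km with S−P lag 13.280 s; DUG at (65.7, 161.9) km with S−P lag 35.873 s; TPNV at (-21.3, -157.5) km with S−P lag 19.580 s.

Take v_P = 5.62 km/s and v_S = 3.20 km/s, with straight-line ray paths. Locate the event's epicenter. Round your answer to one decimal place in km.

Distance from S−P lag: d = Δt · v_P v_S / (v_P − v_S) = Δt · (5.62·3.20)/(5.62−3.20) ≈ 7.4314·Δt.
So d_HOPS = 98.69, d_DUG = 266.59, d_TPNV = 145.51 km.
Circle about each station: (x + 83.3)² + (y + 136.1)² = 98.69²; (x − 65.7)² + (y − 161.9)² = 266.59²; (x + 21.3)² + (y + 157.5)² = 145.51².
Subtracting the HOPS equation from the DUG and TPNV equations removes the quadratic terms:
298.0 x + 596.0 y = -56264.51
124.0 x − 42.8 y = -11635.60
Solving the 2×2 system: x ≈ -107.8, y ≈ -40.5 km.
Check against HOPS (with the unrounded x, y): √((x + 83.3)²+(y + 136.1)²) = 98.70 ≈ 98.69 km. ✓

(-107.8, -40.5)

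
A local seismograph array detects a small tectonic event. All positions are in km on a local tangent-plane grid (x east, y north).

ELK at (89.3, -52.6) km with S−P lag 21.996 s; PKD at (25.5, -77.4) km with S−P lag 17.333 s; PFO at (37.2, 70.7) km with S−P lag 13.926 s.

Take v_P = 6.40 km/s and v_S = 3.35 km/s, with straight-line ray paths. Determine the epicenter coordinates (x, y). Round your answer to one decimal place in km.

x ≈ -46.9 km, y ≈ 20.6 km

Distance from S−P lag: d = Δt · v_P v_S / (v_P − v_S) = Δt · (6.40·3.35)/(6.40−3.35) ≈ 7.0295·Δt.
So d_ELK = 154.62, d_PKD = 121.84, d_PFO = 97.89 km.
Circle about each station: (x − 89.3)² + (y + 52.6)² = 154.62²; (x − 25.5)² + (y + 77.4)² = 121.84²; (x − 37.2)² + (y − 70.7)² = 97.89².
Subtracting the ELK equation from the PKD and PFO equations removes the quadratic terms:
-127.6 x − 49.6 y = 4962.12
-104.2 x + 246.6 y = 9965.97
Solving the 2×2 system: x ≈ -46.9, y ≈ 20.6 km.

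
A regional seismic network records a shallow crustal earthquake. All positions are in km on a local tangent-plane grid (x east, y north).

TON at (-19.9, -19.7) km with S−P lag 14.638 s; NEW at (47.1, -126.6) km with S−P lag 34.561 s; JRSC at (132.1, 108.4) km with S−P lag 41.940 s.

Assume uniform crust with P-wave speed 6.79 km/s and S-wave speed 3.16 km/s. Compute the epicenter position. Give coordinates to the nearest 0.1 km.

Distance from S−P lag: d = Δt · v_P v_S / (v_P − v_S) = Δt · (6.79·3.16)/(6.79−3.16) ≈ 5.9109·Δt.
So d_TON = 86.52, d_NEW = 204.29, d_JRSC = 247.90 km.
Circle about each station: (x + 19.9)² + (y + 19.7)² = 86.52²; (x − 47.1)² + (y + 126.6)² = 204.29²; (x − 132.1)² + (y − 108.4)² = 247.90².
Subtracting pairs of circle equations eliminates x²+y² and gives linear equations (the radical axes):
134.0 x − 213.8 y = -16786.82
304.0 x + 256.2 y = -25551.83
Solving the 2×2 system: x ≈ -98.3, y ≈ 16.9 km.

(-98.3, 16.9)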